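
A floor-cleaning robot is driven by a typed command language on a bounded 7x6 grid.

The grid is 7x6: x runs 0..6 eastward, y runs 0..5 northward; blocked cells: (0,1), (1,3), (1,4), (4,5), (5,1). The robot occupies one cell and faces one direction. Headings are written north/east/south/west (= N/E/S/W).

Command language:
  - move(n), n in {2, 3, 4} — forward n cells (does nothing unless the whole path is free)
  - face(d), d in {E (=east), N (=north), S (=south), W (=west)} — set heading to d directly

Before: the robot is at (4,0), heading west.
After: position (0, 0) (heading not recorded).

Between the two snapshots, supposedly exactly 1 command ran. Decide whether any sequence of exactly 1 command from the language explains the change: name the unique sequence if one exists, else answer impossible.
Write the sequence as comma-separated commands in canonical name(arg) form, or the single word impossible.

move(4)

from: at (4,0), heading west
t=1 move(4) ⇒ at (0,0), heading west
all 7 alternatives checked — unique.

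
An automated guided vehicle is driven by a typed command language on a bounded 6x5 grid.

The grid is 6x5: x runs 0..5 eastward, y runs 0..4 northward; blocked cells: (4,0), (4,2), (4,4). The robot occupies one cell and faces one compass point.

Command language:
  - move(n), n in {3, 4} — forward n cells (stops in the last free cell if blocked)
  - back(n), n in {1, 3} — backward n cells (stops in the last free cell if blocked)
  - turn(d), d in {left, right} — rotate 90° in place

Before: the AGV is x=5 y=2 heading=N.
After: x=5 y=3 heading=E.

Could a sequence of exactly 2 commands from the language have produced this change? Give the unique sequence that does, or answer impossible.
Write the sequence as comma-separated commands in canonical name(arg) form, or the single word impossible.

impossible

all 36 sequences checked — none match.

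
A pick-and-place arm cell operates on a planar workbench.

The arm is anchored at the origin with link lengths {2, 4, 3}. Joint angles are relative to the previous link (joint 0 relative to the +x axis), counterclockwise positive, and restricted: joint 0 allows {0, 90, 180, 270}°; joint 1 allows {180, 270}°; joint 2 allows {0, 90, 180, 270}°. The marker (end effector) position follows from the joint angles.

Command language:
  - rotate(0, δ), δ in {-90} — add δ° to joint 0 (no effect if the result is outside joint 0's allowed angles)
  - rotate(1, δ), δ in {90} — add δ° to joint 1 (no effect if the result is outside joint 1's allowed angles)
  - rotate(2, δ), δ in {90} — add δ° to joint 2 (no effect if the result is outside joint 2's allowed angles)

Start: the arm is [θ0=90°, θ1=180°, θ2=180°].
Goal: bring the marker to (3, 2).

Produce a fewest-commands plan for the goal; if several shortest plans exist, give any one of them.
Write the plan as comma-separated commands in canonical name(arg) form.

t0: [θ0=90°, θ1=180°, θ2=180°]
t=1 rotate(2, 90) ⇒ [θ0=90°, θ1=180°, θ2=270°]
t=2 rotate(0, -90) ⇒ [θ0=0°, θ1=180°, θ2=270°]
t=3 rotate(0, -90) ⇒ [θ0=270°, θ1=180°, θ2=270°]
shorter routes all fall short; 3 is best.

rotate(2, 90), rotate(0, -90), rotate(0, -90)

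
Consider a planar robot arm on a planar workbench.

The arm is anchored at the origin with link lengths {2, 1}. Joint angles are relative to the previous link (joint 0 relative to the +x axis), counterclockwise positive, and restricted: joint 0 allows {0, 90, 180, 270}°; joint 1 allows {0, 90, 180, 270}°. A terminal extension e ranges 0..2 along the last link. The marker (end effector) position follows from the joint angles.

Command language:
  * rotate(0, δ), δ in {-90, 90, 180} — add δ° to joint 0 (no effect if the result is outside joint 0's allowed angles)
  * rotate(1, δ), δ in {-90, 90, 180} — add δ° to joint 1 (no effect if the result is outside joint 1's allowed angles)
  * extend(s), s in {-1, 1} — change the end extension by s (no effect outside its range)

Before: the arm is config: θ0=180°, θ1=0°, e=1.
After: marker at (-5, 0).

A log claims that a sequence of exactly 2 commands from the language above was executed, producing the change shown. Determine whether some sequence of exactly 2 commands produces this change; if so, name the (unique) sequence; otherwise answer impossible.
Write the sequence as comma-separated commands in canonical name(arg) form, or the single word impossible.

from: config: θ0=180°, θ1=0°, e=1
step 1 (extend(1)): config: θ0=180°, θ1=0°, e=2
step 2 (extend(1)): config: θ0=180°, θ1=0°, e=2
no rival 2-sequence matches.

extend(1), extend(1)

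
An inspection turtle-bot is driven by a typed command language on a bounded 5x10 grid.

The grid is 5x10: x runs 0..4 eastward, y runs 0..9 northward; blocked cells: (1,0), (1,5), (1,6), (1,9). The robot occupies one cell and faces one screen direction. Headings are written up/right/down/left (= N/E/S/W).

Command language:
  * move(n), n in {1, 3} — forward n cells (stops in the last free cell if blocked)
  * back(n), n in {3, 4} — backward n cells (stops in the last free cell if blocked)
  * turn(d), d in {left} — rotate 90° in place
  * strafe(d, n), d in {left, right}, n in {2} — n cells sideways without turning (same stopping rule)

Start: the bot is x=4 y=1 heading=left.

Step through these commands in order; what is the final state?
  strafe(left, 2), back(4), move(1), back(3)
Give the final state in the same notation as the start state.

x=4 y=0 heading=left

begin: x=4 y=1 heading=left
t=1 strafe(left, 2) ⇒ x=4 y=0 heading=left
t=2 back(4) ⇒ x=4 y=0 heading=left
t=3 move(1) ⇒ x=3 y=0 heading=left
t=4 back(3) ⇒ x=4 y=0 heading=left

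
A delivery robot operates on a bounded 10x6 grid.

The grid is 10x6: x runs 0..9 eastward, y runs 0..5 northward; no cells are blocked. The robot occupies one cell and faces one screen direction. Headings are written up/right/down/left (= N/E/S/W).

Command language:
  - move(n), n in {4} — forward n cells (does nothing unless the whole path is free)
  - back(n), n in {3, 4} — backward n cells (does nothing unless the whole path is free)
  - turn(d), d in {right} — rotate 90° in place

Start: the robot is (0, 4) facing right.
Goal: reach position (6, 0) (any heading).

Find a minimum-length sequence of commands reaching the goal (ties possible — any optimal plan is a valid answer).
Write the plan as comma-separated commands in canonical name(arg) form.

initial: (0, 4) facing right
t=1 turn(right) ⇒ (0, 4) facing down
t=2 move(4) ⇒ (0, 0) facing down
t=3 turn(right) ⇒ (0, 0) facing left
t=4 back(3) ⇒ (3, 0) facing left
t=5 back(3) ⇒ (6, 0) facing left
minimal: 5 command(s), checked below 5.

turn(right), move(4), turn(right), back(3), back(3)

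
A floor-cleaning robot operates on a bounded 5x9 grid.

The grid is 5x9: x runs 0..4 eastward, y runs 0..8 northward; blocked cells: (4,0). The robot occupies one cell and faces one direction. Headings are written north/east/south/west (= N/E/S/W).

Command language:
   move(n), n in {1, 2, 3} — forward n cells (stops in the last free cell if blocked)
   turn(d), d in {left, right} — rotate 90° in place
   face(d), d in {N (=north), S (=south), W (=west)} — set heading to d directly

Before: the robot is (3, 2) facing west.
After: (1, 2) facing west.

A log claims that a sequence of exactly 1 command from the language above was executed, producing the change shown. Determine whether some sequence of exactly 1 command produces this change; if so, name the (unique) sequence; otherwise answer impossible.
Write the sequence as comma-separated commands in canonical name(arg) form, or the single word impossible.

key: heading stays W — the single command does not turn
t0: (3, 2) facing west
t=1 move(2) ⇒ (1, 2) facing west
uniquely the one of 8 1-step routes that fits.

move(2)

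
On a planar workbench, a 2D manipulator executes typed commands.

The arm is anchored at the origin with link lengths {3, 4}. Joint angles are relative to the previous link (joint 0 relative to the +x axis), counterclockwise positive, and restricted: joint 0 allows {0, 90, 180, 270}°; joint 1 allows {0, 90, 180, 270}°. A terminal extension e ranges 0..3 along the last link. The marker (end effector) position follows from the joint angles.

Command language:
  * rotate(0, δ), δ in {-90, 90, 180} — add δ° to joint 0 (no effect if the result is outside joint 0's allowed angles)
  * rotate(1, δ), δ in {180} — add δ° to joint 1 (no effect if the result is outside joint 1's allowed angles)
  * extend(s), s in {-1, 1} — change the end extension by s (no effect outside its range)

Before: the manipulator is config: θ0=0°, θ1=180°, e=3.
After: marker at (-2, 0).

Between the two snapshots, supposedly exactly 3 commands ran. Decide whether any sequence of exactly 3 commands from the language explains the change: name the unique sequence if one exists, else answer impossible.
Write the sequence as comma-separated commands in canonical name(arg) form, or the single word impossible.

key: order matters: swapping extend(1) and extend(-1) lands elsewhere
begin: config: θ0=0°, θ1=180°, e=3
step 1 (extend(1)): config: θ0=0°, θ1=180°, e=3
step 2 (extend(-1)): config: θ0=0°, θ1=180°, e=2
step 3 (extend(-1)): config: θ0=0°, θ1=180°, e=1
no other 3-command option fits: unique.

extend(1), extend(-1), extend(-1)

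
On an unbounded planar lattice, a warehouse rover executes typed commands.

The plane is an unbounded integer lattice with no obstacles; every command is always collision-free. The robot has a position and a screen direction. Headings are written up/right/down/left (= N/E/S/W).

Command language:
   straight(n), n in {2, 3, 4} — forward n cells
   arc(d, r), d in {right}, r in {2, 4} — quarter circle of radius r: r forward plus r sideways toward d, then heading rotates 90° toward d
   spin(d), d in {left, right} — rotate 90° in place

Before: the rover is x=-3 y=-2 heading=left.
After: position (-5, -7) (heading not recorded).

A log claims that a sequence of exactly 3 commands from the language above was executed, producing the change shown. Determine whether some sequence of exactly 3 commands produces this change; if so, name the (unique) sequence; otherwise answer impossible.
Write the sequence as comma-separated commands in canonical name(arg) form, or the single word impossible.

key: order matters: swapping spin(left) and arc(right, 2) lands elsewhere
from: x=-3 y=-2 heading=left
[1] after spin(left): x=-3 y=-2 heading=down
[2] after straight(3): x=-3 y=-5 heading=down
[3] after arc(right, 2): x=-5 y=-7 heading=left
all 343 alternatives checked — unique.

spin(left), straight(3), arc(right, 2)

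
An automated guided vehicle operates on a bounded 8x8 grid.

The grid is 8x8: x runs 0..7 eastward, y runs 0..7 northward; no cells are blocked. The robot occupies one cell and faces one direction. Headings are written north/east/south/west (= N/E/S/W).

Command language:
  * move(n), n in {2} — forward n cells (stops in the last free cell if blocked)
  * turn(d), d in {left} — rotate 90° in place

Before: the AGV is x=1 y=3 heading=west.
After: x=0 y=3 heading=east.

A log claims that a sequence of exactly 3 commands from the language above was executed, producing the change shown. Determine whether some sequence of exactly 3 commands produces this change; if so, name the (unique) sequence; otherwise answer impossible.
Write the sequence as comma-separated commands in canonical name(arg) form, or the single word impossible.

key: position moved to (0,3) AND the heading swung to E — translation plus rotation needed
initial: x=1 y=3 heading=west
t=1 move(2) ⇒ x=0 y=3 heading=west
t=2 turn(left) ⇒ x=0 y=3 heading=south
t=3 turn(left) ⇒ x=0 y=3 heading=east
all 8 alternatives checked — unique.

move(2), turn(left), turn(left)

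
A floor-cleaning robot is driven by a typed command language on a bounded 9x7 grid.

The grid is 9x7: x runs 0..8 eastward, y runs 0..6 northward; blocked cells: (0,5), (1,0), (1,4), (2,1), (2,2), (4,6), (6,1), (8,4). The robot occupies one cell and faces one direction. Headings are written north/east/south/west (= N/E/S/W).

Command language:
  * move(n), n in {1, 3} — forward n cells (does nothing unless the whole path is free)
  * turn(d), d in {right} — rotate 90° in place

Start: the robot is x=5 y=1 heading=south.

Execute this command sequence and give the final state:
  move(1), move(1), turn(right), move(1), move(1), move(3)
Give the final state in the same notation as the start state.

start: x=5 y=1 heading=south
1. move(1) → x=5 y=0 heading=south
2. move(1) → x=5 y=0 heading=south
3. turn(right) → x=5 y=0 heading=west
4. move(1) → x=4 y=0 heading=west
5. move(1) → x=3 y=0 heading=west
6. move(3) → x=3 y=0 heading=west

x=3 y=0 heading=west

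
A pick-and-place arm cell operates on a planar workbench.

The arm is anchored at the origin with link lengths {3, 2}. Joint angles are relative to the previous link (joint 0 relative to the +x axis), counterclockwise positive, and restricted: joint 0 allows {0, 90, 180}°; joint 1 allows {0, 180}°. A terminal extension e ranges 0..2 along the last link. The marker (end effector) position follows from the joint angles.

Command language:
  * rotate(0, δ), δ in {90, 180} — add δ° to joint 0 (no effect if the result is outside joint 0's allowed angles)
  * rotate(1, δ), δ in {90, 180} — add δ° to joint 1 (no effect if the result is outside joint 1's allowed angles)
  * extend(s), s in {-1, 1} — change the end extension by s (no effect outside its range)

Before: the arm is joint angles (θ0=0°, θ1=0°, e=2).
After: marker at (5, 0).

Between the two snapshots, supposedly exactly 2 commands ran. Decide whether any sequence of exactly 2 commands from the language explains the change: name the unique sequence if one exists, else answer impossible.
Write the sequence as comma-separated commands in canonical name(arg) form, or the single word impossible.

extend(-1), extend(-1)

start: joint angles (θ0=0°, θ1=0°, e=2)
t=1 extend(-1) ⇒ joint angles (θ0=0°, θ1=0°, e=1)
t=2 extend(-1) ⇒ joint angles (θ0=0°, θ1=0°, e=0)
no rival 2-sequence matches.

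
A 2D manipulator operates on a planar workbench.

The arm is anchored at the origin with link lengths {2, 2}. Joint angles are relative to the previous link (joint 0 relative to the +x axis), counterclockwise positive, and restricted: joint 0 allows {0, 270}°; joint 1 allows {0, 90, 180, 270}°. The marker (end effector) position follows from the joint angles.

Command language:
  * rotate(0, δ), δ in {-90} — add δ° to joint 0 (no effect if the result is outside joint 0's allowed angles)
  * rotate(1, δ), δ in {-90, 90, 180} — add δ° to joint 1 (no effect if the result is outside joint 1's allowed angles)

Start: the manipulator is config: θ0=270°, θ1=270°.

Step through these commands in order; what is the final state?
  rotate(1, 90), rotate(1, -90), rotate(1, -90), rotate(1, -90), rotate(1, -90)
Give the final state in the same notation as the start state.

config: θ0=270°, θ1=0°

start: config: θ0=270°, θ1=270°
t=1 rotate(1, 90) ⇒ config: θ0=270°, θ1=0°
t=2 rotate(1, -90) ⇒ config: θ0=270°, θ1=270°
t=3 rotate(1, -90) ⇒ config: θ0=270°, θ1=180°
t=4 rotate(1, -90) ⇒ config: θ0=270°, θ1=90°
t=5 rotate(1, -90) ⇒ config: θ0=270°, θ1=0°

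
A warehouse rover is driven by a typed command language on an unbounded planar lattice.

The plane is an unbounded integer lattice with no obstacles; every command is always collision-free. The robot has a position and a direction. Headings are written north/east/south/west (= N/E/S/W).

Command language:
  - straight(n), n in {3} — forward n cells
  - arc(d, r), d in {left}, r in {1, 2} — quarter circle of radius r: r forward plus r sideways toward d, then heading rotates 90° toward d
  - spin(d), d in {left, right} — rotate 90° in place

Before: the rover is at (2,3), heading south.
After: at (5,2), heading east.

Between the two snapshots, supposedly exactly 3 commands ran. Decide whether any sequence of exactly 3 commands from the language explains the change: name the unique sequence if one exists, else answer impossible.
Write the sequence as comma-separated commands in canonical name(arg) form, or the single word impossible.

arc(left, 2), arc(left, 1), spin(right)

key: running spin(right) before arc(left, 2) would end elsewhere — order is forced
t0: at (2,3), heading south
1. arc(left, 2) → at (4,1), heading east
2. arc(left, 1) → at (5,2), heading north
3. spin(right) → at (5,2), heading east
no rival 3-sequence matches.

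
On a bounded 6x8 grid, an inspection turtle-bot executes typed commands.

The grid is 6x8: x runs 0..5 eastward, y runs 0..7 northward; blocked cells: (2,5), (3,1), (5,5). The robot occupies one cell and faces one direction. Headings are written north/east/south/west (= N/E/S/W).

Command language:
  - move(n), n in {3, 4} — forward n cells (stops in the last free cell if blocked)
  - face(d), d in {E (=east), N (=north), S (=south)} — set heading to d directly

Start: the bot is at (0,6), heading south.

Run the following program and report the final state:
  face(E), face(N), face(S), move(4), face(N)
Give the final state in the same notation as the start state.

start: at (0,6), heading south
t=1 face(E) ⇒ at (0,6), heading east
t=2 face(N) ⇒ at (0,6), heading north
t=3 face(S) ⇒ at (0,6), heading south
t=4 move(4) ⇒ at (0,2), heading south
t=5 face(N) ⇒ at (0,2), heading north

at (0,2), heading north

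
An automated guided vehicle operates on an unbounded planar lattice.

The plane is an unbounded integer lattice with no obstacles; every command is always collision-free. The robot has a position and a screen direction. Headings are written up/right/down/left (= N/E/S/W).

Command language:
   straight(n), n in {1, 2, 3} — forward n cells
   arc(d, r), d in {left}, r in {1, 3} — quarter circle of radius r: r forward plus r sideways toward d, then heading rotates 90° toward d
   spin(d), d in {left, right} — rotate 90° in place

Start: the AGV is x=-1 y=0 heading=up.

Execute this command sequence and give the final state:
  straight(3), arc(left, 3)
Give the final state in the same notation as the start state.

start: x=-1 y=0 heading=up
t=1 straight(3) ⇒ x=-1 y=3 heading=up
t=2 arc(left, 3) ⇒ x=-4 y=6 heading=left

x=-4 y=6 heading=left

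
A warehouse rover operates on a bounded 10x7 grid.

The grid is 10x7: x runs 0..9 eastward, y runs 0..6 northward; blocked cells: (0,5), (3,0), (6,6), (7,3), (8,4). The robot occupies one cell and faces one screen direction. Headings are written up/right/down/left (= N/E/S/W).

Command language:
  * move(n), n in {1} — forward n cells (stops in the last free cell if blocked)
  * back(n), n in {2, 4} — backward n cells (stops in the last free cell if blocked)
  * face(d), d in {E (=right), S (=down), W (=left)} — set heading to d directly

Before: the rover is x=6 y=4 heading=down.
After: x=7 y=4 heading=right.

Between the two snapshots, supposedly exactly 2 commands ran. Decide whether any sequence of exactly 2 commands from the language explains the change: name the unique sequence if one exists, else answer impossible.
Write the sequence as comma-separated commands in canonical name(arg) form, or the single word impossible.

face(E), move(1)

key: order matters: swapping face(E) and move(1) lands elsewhere
start: x=6 y=4 heading=down
1. face(E) → x=6 y=4 heading=right
2. move(1) → x=7 y=4 heading=right
all 36 alternatives checked — unique.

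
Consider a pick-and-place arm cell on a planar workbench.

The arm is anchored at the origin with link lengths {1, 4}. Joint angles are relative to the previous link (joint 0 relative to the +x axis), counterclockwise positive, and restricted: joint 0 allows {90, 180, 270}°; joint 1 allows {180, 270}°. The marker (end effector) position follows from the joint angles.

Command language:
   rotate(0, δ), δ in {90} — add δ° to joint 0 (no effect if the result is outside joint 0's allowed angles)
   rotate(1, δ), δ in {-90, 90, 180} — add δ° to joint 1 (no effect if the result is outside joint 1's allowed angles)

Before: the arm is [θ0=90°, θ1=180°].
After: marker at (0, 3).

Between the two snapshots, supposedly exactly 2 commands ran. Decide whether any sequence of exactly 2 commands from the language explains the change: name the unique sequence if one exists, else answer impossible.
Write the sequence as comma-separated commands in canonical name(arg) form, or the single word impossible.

rotate(0, 90), rotate(0, 90)

start: [θ0=90°, θ1=180°]
step 1 (rotate(0, 90)): [θ0=180°, θ1=180°]
step 2 (rotate(0, 90)): [θ0=270°, θ1=180°]
uniquely the one of 16 2-step routes that fits.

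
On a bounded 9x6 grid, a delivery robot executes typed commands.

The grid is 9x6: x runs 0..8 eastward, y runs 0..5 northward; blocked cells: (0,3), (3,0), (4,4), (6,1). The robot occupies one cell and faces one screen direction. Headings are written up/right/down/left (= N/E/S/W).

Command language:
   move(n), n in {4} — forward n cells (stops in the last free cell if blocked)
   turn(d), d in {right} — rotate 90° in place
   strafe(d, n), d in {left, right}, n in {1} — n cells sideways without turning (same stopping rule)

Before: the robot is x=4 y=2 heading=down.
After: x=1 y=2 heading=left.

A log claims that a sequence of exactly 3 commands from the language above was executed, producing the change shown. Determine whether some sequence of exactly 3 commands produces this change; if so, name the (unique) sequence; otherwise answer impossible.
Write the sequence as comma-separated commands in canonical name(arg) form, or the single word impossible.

strafe(left, 1), turn(right), move(4)

key: order matters: swapping strafe(left, 1) and move(4) lands elsewhere
begin: x=4 y=2 heading=down
[1] after strafe(left, 1): x=5 y=2 heading=down
[2] after turn(right): x=5 y=2 heading=left
[3] after move(4): x=1 y=2 heading=left
no other 3-command option fits: unique.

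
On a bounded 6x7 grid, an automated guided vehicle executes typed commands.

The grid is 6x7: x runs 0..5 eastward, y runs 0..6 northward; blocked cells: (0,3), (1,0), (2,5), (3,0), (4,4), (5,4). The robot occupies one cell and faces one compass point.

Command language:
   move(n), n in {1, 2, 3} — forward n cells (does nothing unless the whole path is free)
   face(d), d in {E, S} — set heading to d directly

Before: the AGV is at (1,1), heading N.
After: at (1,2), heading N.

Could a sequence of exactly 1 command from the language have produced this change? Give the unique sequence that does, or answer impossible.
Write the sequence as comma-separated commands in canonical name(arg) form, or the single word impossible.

key: still facing N — the one step turns nothing
begin: at (1,1), heading N
[1] after move(1): at (1,2), heading N
no other 1-command option fits: unique.

move(1)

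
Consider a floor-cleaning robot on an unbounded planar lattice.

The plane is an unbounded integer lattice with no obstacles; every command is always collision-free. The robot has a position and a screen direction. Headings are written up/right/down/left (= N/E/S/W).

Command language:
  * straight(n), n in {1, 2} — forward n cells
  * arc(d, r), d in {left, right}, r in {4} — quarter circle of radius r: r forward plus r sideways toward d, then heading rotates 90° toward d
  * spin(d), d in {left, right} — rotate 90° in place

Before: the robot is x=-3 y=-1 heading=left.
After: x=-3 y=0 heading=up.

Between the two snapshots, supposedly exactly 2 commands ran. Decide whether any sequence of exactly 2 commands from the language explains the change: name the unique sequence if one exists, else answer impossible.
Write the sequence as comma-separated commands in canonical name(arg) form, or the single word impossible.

spin(right), straight(1)

key: position moved to (-3,0) AND the heading swung to N — translation plus rotation needed
start: x=-3 y=-1 heading=left
[1] after spin(right): x=-3 y=-1 heading=up
[2] after straight(1): x=-3 y=0 heading=up
uniquely the one of 36 2-step routes that fits.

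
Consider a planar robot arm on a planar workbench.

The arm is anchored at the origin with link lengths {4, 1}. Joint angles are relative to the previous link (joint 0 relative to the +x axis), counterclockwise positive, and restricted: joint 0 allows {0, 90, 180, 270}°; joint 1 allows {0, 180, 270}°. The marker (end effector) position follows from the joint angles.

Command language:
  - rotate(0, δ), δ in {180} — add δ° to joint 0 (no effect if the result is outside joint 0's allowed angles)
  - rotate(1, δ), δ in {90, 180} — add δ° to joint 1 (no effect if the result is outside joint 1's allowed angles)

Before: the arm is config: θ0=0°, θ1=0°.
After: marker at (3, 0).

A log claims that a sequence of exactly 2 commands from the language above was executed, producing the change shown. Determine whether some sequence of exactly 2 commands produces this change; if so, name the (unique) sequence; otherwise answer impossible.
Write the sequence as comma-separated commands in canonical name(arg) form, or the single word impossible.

rotate(1, 90), rotate(1, 180)

key: order matters: swapping rotate(1, 90) and rotate(1, 180) lands elsewhere
t0: config: θ0=0°, θ1=0°
step 1 (rotate(1, 90)): config: θ0=0°, θ1=0°
step 2 (rotate(1, 180)): config: θ0=0°, θ1=180°
uniquely the one of 9 2-step routes that fits.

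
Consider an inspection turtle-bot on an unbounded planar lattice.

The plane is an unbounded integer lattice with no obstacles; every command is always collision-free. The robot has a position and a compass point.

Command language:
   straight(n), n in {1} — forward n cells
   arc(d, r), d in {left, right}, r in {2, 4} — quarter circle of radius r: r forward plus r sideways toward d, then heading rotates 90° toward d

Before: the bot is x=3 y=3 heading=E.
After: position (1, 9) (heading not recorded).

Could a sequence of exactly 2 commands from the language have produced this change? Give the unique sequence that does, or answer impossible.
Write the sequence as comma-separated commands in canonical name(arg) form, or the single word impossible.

arc(left, 2), arc(left, 4)

key: order matters: swapping arc(left, 2) and arc(left, 4) lands elsewhere
start: x=3 y=3 heading=E
[1] after arc(left, 2): x=5 y=5 heading=N
[2] after arc(left, 4): x=1 y=9 heading=W
uniquely the one of 25 2-step routes that fits.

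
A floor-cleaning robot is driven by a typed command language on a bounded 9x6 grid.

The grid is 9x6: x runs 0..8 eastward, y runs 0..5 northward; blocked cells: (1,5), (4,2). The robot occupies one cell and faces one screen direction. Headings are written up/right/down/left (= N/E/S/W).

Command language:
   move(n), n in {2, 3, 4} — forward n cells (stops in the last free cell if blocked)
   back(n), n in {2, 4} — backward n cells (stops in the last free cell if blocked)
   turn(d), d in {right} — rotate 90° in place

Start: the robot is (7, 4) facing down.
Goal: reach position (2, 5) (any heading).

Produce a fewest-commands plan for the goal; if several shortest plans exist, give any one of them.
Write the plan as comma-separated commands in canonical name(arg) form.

back(4), turn(right), move(4), move(4)

initial: (7, 4) facing down
t=1 back(4) ⇒ (7, 5) facing down
t=2 turn(right) ⇒ (7, 5) facing left
t=3 move(4) ⇒ (3, 5) facing left
t=4 move(4) ⇒ (2, 5) facing left
minimal: 4 command(s), checked below 4.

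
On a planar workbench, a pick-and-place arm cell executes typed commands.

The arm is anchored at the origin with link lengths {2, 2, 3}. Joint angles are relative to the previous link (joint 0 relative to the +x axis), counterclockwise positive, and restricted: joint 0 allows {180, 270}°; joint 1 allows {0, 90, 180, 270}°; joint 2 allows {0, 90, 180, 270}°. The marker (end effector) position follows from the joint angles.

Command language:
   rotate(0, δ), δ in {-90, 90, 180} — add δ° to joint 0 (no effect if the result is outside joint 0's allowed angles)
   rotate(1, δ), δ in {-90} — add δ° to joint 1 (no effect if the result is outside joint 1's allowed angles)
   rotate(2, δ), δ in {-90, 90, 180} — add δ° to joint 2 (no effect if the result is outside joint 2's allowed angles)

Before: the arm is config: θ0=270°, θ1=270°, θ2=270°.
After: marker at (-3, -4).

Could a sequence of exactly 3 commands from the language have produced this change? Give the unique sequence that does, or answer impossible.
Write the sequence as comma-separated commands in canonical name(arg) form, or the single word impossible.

rotate(1, -90), rotate(1, -90), rotate(1, -90)

start: config: θ0=270°, θ1=270°, θ2=270°
t=1 rotate(1, -90) ⇒ config: θ0=270°, θ1=180°, θ2=270°
t=2 rotate(1, -90) ⇒ config: θ0=270°, θ1=90°, θ2=270°
t=3 rotate(1, -90) ⇒ config: θ0=270°, θ1=0°, θ2=270°
uniquely the one of 343 3-step routes that fits.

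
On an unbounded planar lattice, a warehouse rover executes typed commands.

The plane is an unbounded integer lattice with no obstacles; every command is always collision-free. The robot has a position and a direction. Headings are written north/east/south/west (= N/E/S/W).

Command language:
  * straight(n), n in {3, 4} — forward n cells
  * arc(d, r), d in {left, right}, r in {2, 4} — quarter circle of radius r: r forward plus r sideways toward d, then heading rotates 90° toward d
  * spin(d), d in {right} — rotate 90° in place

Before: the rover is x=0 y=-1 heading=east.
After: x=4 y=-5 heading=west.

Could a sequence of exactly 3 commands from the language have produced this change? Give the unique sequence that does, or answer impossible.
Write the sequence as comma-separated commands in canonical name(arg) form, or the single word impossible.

straight(4), arc(right, 2), arc(right, 2)

key: order matters: swapping straight(4) and arc(right, 2) lands elsewhere
t0: x=0 y=-1 heading=east
1. straight(4) → x=4 y=-1 heading=east
2. arc(right, 2) → x=6 y=-3 heading=south
3. arc(right, 2) → x=4 y=-5 heading=west
no rival 3-sequence matches.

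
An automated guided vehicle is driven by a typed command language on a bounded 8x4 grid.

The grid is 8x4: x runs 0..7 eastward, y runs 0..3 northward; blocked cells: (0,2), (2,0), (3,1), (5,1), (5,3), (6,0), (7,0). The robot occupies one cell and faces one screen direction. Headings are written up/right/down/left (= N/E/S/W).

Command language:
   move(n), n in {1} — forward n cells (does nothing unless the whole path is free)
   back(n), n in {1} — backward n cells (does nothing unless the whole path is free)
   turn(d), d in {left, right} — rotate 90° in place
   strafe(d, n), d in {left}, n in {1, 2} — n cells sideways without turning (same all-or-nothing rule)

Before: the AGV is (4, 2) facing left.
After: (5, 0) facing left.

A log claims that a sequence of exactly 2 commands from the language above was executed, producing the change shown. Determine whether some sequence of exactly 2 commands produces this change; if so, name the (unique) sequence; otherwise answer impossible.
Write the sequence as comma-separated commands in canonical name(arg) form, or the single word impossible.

strafe(left, 2), back(1)

key: heading stays W — no command in the sequence turns
start: (4, 2) facing left
1. strafe(left, 2) → (4, 0) facing left
2. back(1) → (5, 0) facing left
all 36 alternatives checked — unique.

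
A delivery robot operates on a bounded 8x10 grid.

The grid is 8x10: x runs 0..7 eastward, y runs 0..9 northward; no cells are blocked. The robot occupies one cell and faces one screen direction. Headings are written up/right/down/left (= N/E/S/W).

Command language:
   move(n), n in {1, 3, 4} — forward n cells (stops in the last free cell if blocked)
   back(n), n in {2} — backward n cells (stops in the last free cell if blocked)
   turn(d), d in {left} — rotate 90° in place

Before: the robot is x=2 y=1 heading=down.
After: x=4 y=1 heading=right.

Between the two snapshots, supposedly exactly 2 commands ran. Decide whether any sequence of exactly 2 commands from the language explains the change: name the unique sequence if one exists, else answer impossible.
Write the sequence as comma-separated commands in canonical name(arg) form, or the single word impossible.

impossible

all 25 sequences checked — none match.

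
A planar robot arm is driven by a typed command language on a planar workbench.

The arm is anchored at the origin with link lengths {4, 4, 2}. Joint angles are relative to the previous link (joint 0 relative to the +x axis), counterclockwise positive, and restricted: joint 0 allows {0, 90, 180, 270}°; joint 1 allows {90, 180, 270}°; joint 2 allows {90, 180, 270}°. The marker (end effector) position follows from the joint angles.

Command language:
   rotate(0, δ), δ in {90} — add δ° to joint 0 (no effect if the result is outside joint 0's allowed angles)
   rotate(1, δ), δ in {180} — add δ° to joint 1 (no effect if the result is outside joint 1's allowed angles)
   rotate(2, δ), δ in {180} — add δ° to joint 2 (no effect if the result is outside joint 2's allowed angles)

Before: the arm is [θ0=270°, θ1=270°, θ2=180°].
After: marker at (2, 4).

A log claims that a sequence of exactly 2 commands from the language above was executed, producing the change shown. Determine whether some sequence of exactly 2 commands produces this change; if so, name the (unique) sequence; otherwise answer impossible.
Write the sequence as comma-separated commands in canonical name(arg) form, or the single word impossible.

from: [θ0=270°, θ1=270°, θ2=180°]
t=1 rotate(0, 90) ⇒ [θ0=0°, θ1=270°, θ2=180°]
t=2 rotate(0, 90) ⇒ [θ0=90°, θ1=270°, θ2=180°]
all 9 alternatives checked — unique.

rotate(0, 90), rotate(0, 90)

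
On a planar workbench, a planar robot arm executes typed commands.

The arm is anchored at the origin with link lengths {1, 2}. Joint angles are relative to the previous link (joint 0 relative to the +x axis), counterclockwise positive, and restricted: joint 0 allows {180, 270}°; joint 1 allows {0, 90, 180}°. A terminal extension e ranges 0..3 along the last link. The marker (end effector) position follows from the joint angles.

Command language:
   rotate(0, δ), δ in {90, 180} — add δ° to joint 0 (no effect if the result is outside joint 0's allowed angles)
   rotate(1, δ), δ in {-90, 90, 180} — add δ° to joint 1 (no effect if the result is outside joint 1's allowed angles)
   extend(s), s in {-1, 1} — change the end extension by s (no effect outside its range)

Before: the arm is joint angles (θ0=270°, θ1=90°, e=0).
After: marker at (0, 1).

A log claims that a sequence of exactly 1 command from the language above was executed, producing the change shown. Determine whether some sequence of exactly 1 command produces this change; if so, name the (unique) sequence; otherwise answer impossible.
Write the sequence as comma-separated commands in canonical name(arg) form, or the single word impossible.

rotate(1, 90)

start: joint angles (θ0=270°, θ1=90°, e=0)
[1] after rotate(1, 90): joint angles (θ0=270°, θ1=180°, e=0)
no rival 1-sequence matches.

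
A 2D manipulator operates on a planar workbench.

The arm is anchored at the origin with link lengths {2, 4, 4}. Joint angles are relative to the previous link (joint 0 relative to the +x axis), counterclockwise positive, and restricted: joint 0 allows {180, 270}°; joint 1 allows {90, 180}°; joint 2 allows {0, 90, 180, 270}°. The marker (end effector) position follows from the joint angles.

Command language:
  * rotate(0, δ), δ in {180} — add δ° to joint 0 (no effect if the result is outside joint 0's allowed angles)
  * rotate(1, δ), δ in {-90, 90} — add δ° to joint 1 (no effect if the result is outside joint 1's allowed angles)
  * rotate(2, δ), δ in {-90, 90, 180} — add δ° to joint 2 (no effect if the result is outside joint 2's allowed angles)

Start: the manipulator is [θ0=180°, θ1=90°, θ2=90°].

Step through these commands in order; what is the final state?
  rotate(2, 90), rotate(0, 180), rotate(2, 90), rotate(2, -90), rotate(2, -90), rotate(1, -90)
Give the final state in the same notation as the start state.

[θ0=180°, θ1=90°, θ2=90°]

start: [θ0=180°, θ1=90°, θ2=90°]
t=1 rotate(2, 90) ⇒ [θ0=180°, θ1=90°, θ2=180°]
t=2 rotate(0, 180) ⇒ [θ0=180°, θ1=90°, θ2=180°]
t=3 rotate(2, 90) ⇒ [θ0=180°, θ1=90°, θ2=270°]
t=4 rotate(2, -90) ⇒ [θ0=180°, θ1=90°, θ2=180°]
t=5 rotate(2, -90) ⇒ [θ0=180°, θ1=90°, θ2=90°]
t=6 rotate(1, -90) ⇒ [θ0=180°, θ1=90°, θ2=90°]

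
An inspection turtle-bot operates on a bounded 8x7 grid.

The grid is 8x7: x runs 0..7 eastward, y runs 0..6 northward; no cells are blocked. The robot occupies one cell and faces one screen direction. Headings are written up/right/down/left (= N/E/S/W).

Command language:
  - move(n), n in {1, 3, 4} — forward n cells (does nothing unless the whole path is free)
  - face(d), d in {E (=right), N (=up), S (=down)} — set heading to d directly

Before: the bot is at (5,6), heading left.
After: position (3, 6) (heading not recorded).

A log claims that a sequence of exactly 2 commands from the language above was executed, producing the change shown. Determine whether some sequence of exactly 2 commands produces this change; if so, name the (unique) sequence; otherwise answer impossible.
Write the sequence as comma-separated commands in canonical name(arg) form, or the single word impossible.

move(1), move(1)

initial: at (5,6), heading left
[1] after move(1): at (4,6), heading left
[2] after move(1): at (3,6), heading left
uniquely the one of 36 2-step routes that fits.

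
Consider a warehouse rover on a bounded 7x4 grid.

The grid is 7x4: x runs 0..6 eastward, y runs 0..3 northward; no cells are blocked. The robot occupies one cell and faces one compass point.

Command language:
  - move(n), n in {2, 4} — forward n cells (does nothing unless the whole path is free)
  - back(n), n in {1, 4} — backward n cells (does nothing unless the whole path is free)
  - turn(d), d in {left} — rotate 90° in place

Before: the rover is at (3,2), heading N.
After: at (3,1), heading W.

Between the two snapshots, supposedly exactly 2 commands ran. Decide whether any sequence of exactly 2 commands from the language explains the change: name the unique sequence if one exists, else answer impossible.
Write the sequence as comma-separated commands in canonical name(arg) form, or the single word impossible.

back(1), turn(left)

key: cell and facing (now W) both changed — the 2 commands mix motion and turning
initial: at (3,2), heading N
t=1 back(1) ⇒ at (3,1), heading N
t=2 turn(left) ⇒ at (3,1), heading W
uniquely the one of 25 2-step routes that fits.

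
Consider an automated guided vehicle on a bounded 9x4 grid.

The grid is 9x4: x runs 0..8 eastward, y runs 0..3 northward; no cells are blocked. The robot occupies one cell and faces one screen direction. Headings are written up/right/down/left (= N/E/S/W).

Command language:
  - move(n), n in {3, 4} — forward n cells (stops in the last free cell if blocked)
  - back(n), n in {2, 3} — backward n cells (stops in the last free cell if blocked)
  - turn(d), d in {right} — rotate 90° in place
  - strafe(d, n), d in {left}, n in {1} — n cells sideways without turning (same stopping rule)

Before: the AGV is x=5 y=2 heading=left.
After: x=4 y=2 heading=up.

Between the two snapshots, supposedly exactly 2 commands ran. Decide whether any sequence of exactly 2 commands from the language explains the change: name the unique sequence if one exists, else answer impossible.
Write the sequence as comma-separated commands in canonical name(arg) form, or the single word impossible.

key: order matters: swapping turn(right) and strafe(left, 1) lands elsewhere
begin: x=5 y=2 heading=left
1. turn(right) → x=5 y=2 heading=up
2. strafe(left, 1) → x=4 y=2 heading=up
no other 2-command option fits: unique.

turn(right), strafe(left, 1)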